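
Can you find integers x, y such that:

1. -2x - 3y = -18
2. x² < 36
Yes

Take x = 0, y = 6. Substituting into each constraint:
  (1) -2(0) - 3(6) = -18 ✓
  (2) x² = (0)² = 0, and 0 < 36 ✓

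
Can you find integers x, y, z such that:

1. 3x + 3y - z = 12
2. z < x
Yes

Take x = 1, y = 3, z = 0. Substituting into each constraint:
  (1) 3(1) + 3(3) + 0 = 12 ✓
  (2) 0 < 1 ✓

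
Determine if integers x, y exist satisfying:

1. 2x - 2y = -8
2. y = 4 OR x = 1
Yes

Take x = 0, y = 4. Substituting into each constraint:
  (1) 2(0) - 2(4) = -8 ✓
  (2) y = 4, target 4 ✓ (first branch holds)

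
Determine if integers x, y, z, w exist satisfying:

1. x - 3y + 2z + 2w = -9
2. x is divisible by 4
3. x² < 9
Yes

Take x = 0, y = 1, z = 0, w = -3. Substituting into each constraint:
  (1) 0 - 3(1) + 2(0) + 2(-3) = -9 ✓
  (2) 0 = 4 × 0, remainder 0 ✓
  (3) x² = (0)² = 0, and 0 < 9 ✓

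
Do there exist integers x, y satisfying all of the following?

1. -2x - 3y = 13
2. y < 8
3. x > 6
Yes

Take x = 7, y = -9. Substituting into each constraint:
  (1) -2(7) - 3(-9) = 13 ✓
  (2) -9 < 8 ✓
  (3) 7 > 6 ✓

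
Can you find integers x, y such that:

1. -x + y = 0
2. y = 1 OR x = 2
Yes

Take x = 2, y = 2. Substituting into each constraint:
  (1) (-2) + 2 = 0 ✓
  (2) x = 2, target 2 ✓ (second branch holds)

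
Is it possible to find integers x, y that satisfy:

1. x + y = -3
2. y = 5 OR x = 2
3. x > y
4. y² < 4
No

The full constraint system is jointly infeasible over the integers. Each constraint and what it forces:

  - x + y = -3: is a linear equation tying the variables together
  - y = 5 OR x = 2: forces a choice: either y = 5 or x = 2
  - x > y: bounds one variable relative to another variable
  - y² < 4: restricts y to |y| ≤ 1

Split on the disjunction (y = 5 OR x = 2):
  • If y = 5: this contradicts y² < 4, which requires |y| ≤ 1.
  • If x = 2: the equation forces y = -5, but y² < 4 requires |y| ≤ 1.
Both branches are infeasible, so the system has no integer solution.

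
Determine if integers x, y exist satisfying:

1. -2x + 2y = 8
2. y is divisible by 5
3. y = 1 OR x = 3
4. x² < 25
No

A contradictory subset is {-2x + 2y = 8, y is divisible by 5, y = 1 OR x = 3}. No integer assignment can satisfy these jointly:

  - -2x + 2y = 8: is a linear equation tying the variables together
  - y is divisible by 5: restricts y to multiples of 5
  - y = 1 OR x = 3: forces a choice: either y = 1 or x = 3

Split on the disjunction (y = 1 OR x = 3):
  • If y = 1: this contradicts the divisibility constraint — 1 is not a multiple of 5.
  • If x = 3: with x = 3, writing y = 5y', every remaining term of the linear equation is divisible by 10, so the left side is ≡ 0 (mod 10); but the right side 14 ≡ 4 (mod 10). No integers can satisfy it.
Both branches are infeasible, so the system has no integer solution.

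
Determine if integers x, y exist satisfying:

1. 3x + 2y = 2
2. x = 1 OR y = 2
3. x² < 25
No

A contradictory subset is {3x + 2y = 2, x = 1 OR y = 2}. No integer assignment can satisfy these jointly:

  - 3x + 2y = 2: is a linear equation tying the variables together
  - x = 1 OR y = 2: forces a choice: either x = 1 or y = 2

Split on the disjunction (x = 1 OR y = 2):
  • If x = 1: with x = 1, every remaining term of the linear equation is divisible by 2, so the left side is ≡ 0 (mod 2); but the right side -1 ≡ 1 (mod 2). No integers can satisfy it.
  • If y = 2: with y = 2, every remaining term of the linear equation is divisible by 3, so the left side is ≡ 0 (mod 3); but the right side -2 ≡ 1 (mod 3). No integers can satisfy it.
Both branches are infeasible, so the system has no integer solution.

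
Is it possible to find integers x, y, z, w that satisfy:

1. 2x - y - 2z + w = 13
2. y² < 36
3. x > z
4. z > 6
Yes

Take x = 8, y = 0, z = 7, w = 11. Substituting into each constraint:
  (1) 2(8) + 0 - 2(7) + 11 = 13 ✓
  (2) y² = (0)² = 0, and 0 < 36 ✓
  (3) 8 > 7 ✓
  (4) 7 > 6 ✓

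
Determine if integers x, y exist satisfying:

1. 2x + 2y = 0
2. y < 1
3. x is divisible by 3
Yes

Take x = 0, y = 0. Substituting into each constraint:
  (1) 2(0) + 2(0) = 0 ✓
  (2) 0 < 1 ✓
  (3) 0 = 3 × 0, remainder 0 ✓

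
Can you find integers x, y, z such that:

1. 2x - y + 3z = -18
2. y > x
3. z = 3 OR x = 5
Yes

Take x = 6, y = 39, z = 3. Substituting into each constraint:
  (1) 2(6) + (-39) + 3(3) = -18 ✓
  (2) 39 > 6 ✓
  (3) z = 3, target 3 ✓ (first branch holds)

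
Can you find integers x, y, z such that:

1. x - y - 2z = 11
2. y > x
Yes

Take x = -1, y = 0, z = -6. Substituting into each constraint:
  (1) (-1) + 0 - 2(-6) = 11 ✓
  (2) 0 > -1 ✓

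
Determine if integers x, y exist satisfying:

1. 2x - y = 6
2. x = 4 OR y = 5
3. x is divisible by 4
Yes

Take x = 4, y = 2. Substituting into each constraint:
  (1) 2(4) + (-2) = 6 ✓
  (2) x = 4, target 4 ✓ (first branch holds)
  (3) 4 = 4 × 1, remainder 0 ✓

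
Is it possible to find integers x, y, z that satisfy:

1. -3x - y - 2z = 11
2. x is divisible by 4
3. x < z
Yes

Take x = 0, y = -13, z = 1. Substituting into each constraint:
  (1) -3(0) + 13 - 2(1) = 11 ✓
  (2) 0 = 4 × 0, remainder 0 ✓
  (3) 0 < 1 ✓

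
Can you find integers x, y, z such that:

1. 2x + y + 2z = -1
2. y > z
Yes

Take x = -1, y = 1, z = 0. Substituting into each constraint:
  (1) 2(-1) + 1 + 2(0) = -1 ✓
  (2) 1 > 0 ✓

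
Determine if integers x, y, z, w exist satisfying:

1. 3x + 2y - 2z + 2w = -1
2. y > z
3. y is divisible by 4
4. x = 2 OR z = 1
Yes

Take x = -1, y = 4, z = 1, w = -2. Substituting into each constraint:
  (1) 3(-1) + 2(4) - 2(1) + 2(-2) = -1 ✓
  (2) 4 > 1 ✓
  (3) 4 = 4 × 1, remainder 0 ✓
  (4) z = 1, target 1 ✓ (second branch holds)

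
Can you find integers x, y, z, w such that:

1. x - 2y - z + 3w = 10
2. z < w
Yes

Take x = 1, y = -3, z = 0, w = 1. Substituting into each constraint:
  (1) 1 - 2(-3) + 0 + 3(1) = 10 ✓
  (2) 0 < 1 ✓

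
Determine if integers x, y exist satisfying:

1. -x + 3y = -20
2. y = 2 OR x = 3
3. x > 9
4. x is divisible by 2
Yes

Take x = 26, y = 2. Substituting into each constraint:
  (1) (-26) + 3(2) = -20 ✓
  (2) y = 2, target 2 ✓ (first branch holds)
  (3) 26 > 9 ✓
  (4) 26 = 2 × 13, remainder 0 ✓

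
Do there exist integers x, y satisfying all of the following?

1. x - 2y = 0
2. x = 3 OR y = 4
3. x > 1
Yes

Take x = 8, y = 4. Substituting into each constraint:
  (1) 8 - 2(4) = 0 ✓
  (2) y = 4, target 4 ✓ (second branch holds)
  (3) 8 > 1 ✓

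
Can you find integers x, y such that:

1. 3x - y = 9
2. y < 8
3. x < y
Yes

Take x = 5, y = 6. Substituting into each constraint:
  (1) 3(5) + (-6) = 9 ✓
  (2) 6 < 8 ✓
  (3) 5 < 6 ✓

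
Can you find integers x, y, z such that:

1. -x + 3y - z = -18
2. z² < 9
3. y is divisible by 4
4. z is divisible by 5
Yes

Take x = 18, y = 0, z = 0. Substituting into each constraint:
  (1) (-18) + 3(0) + 0 = -18 ✓
  (2) z² = (0)² = 0, and 0 < 9 ✓
  (3) 0 = 4 × 0, remainder 0 ✓
  (4) 0 = 5 × 0, remainder 0 ✓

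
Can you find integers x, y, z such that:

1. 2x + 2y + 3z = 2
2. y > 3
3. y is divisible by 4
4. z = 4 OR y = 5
Yes

Take x = -9, y = 4, z = 4. Substituting into each constraint:
  (1) 2(-9) + 2(4) + 3(4) = 2 ✓
  (2) 4 > 3 ✓
  (3) 4 = 4 × 1, remainder 0 ✓
  (4) z = 4, target 4 ✓ (first branch holds)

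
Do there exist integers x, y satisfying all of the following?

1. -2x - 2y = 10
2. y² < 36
Yes

Take x = -5, y = 0. Substituting into each constraint:
  (1) -2(-5) - 2(0) = 10 ✓
  (2) y² = (0)² = 0, and 0 < 36 ✓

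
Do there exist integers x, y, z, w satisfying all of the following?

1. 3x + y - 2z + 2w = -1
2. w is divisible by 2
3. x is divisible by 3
Yes

Take x = 0, y = -1, z = 0, w = 0. Substituting into each constraint:
  (1) 3(0) + (-1) - 2(0) + 2(0) = -1 ✓
  (2) 0 = 2 × 0, remainder 0 ✓
  (3) 0 = 3 × 0, remainder 0 ✓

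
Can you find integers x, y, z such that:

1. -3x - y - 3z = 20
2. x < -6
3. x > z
Yes

Take x = -7, y = 25, z = -8. Substituting into each constraint:
  (1) -3(-7) + (-25) - 3(-8) = 20 ✓
  (2) -7 < -6 ✓
  (3) -7 > -8 ✓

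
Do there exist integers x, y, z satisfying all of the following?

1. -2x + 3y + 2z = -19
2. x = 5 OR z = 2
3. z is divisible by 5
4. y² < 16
Yes

Take x = 5, y = -3, z = 0. Substituting into each constraint:
  (1) -2(5) + 3(-3) + 2(0) = -19 ✓
  (2) x = 5, target 5 ✓ (first branch holds)
  (3) 0 = 5 × 0, remainder 0 ✓
  (4) y² = (-3)² = 9, and 9 < 16 ✓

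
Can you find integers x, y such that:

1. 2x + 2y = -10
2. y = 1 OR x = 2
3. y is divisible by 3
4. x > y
No

The full constraint system is jointly infeasible over the integers. Each constraint and what it forces:

  - 2x + 2y = -10: is a linear equation tying the variables together
  - y = 1 OR x = 2: forces a choice: either y = 1 or x = 2
  - y is divisible by 3: restricts y to multiples of 3
  - x > y: bounds one variable relative to another variable

Split on the disjunction (y = 1 OR x = 2):
  • If y = 1: this contradicts the divisibility constraint — 1 is not a multiple of 3.
  • If x = 2: with x = 2, writing y = 3y', every remaining term of the linear equation is divisible by 6, so the left side is ≡ 0 (mod 6); but the right side -14 ≡ 4 (mod 6). No integers can satisfy it.
Both branches are infeasible, so the system has no integer solution.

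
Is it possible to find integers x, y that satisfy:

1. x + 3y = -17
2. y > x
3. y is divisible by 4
Yes

Take x = -17, y = 0. Substituting into each constraint:
  (1) (-17) + 3(0) = -17 ✓
  (2) 0 > -17 ✓
  (3) 0 = 4 × 0, remainder 0 ✓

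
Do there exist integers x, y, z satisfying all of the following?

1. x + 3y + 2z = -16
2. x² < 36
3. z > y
Yes

Take x = 0, y = -4, z = -2. Substituting into each constraint:
  (1) 0 + 3(-4) + 2(-2) = -16 ✓
  (2) x² = (0)² = 0, and 0 < 36 ✓
  (3) -2 > -4 ✓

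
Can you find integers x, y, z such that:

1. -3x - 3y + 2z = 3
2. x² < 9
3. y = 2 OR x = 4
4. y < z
Yes

Take x = -1, y = 2, z = 3. Substituting into each constraint:
  (1) -3(-1) - 3(2) + 2(3) = 3 ✓
  (2) x² = (-1)² = 1, and 1 < 9 ✓
  (3) y = 2, target 2 ✓ (first branch holds)
  (4) 2 < 3 ✓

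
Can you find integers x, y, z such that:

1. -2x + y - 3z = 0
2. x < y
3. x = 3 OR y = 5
Yes

Take x = 3, y = 6, z = 0. Substituting into each constraint:
  (1) -2(3) + 6 - 3(0) = 0 ✓
  (2) 3 < 6 ✓
  (3) x = 3, target 3 ✓ (first branch holds)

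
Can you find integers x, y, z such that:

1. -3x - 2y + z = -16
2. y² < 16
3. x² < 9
Yes

Take x = 0, y = 0, z = -16. Substituting into each constraint:
  (1) -3(0) - 2(0) + (-16) = -16 ✓
  (2) y² = (0)² = 0, and 0 < 16 ✓
  (3) x² = (0)² = 0, and 0 < 9 ✓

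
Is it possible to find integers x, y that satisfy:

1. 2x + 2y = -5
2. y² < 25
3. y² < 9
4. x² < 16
No

Even the single constraint (2x + 2y = -5) is infeasible over the integers.

  - 2x + 2y = -5: every term on the left is divisible by 2, so the LHS ≡ 0 (mod 2), but the RHS -5 is not — no integer solution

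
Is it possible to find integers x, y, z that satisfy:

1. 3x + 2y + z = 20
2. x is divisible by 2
Yes

Take x = 0, y = 10, z = 0. Substituting into each constraint:
  (1) 3(0) + 2(10) + 0 = 20 ✓
  (2) 0 = 2 × 0, remainder 0 ✓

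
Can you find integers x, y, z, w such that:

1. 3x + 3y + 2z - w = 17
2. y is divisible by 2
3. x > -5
Yes

Take x = 0, y = 0, z = 0, w = -17. Substituting into each constraint:
  (1) 3(0) + 3(0) + 2(0) + 17 = 17 ✓
  (2) 0 = 2 × 0, remainder 0 ✓
  (3) 0 > -5 ✓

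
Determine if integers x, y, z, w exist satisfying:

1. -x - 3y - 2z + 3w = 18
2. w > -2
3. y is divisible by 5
Yes

Take x = 0, y = 0, z = 0, w = 6. Substituting into each constraint:
  (1) 0 - 3(0) - 2(0) + 3(6) = 18 ✓
  (2) 6 > -2 ✓
  (3) 0 = 5 × 0, remainder 0 ✓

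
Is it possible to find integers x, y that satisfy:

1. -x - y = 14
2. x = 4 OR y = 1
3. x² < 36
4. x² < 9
No

A contradictory subset is {-x - y = 14, x = 4 OR y = 1, x² < 9}. No integer assignment can satisfy these jointly:

  - -x - y = 14: is a linear equation tying the variables together
  - x = 4 OR y = 1: forces a choice: either x = 4 or y = 1
  - x² < 9: restricts x to |x| ≤ 2

Split on the disjunction (x = 4 OR y = 1):
  • If x = 4: this contradicts x² < 9, which requires |x| ≤ 2.
  • If y = 1: the equation forces x = -15, but x² < 9 requires |x| ≤ 2.
Both branches are infeasible, so the system has no integer solution.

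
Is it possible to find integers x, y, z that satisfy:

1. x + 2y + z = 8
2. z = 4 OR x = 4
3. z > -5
Yes

Take x = 0, y = 2, z = 4. Substituting into each constraint:
  (1) 0 + 2(2) + 4 = 8 ✓
  (2) z = 4, target 4 ✓ (first branch holds)
  (3) 4 > -5 ✓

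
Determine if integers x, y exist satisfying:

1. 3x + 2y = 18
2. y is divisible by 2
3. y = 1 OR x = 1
No

A contradictory subset is {3x + 2y = 18, y = 1 OR x = 1}. No integer assignment can satisfy these jointly:

  - 3x + 2y = 18: is a linear equation tying the variables together
  - y = 1 OR x = 1: forces a choice: either y = 1 or x = 1

Split on the disjunction (y = 1 OR x = 1):
  • If y = 1: with y = 1, every remaining term of the linear equation is divisible by 3, so the left side is ≡ 0 (mod 3); but the right side 16 ≡ 1 (mod 3). No integers can satisfy it.
  • If x = 1: with x = 1, every remaining term of the linear equation is divisible by 2, so the left side is ≡ 0 (mod 2); but the right side 15 ≡ 1 (mod 2). No integers can satisfy it.
Both branches are infeasible, so the system has no integer solution.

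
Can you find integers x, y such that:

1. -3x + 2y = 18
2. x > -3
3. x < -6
No

A contradictory subset is {x > -3, x < -6}. No integer assignment can satisfy these jointly:

  - x > -3: bounds one variable relative to a constant
  - x < -6: bounds one variable relative to a constant

Direct contradiction: the bounds on x require x ≥ -2 and x ≤ -7 simultaneously, which is empty.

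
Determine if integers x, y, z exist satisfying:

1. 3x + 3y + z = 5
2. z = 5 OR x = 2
Yes

Take x = 0, y = 0, z = 5. Substituting into each constraint:
  (1) 3(0) + 3(0) + 5 = 5 ✓
  (2) z = 5, target 5 ✓ (first branch holds)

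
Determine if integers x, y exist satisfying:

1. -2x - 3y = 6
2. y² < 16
Yes

Take x = -3, y = 0. Substituting into each constraint:
  (1) -2(-3) - 3(0) = 6 ✓
  (2) y² = (0)² = 0, and 0 < 16 ✓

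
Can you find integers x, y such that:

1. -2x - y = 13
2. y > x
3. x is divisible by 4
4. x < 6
Yes

Take x = -8, y = 3. Substituting into each constraint:
  (1) -2(-8) + (-3) = 13 ✓
  (2) 3 > -8 ✓
  (3) -8 = 4 × -2, remainder 0 ✓
  (4) -8 < 6 ✓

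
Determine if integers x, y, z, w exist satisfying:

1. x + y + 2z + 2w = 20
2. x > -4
Yes

Take x = 0, y = 20, z = 0, w = 0. Substituting into each constraint:
  (1) 0 + 20 + 2(0) + 2(0) = 20 ✓
  (2) 0 > -4 ✓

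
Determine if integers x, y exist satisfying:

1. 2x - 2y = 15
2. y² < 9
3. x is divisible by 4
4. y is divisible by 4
No

Even the single constraint (2x - 2y = 15) is infeasible over the integers.

  - 2x - 2y = 15: every term on the left is divisible by 2, so the LHS ≡ 0 (mod 2), but the RHS 15 is not — no integer solution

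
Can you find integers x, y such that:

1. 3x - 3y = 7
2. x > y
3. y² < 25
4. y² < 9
No

Even the single constraint (3x - 3y = 7) is infeasible over the integers.

  - 3x - 3y = 7: every term on the left is divisible by 3, so the LHS ≡ 0 (mod 3), but the RHS 7 is not — no integer solution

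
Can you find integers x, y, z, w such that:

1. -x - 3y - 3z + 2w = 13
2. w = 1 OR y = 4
Yes

Take x = 1, y = 0, z = -4, w = 1. Substituting into each constraint:
  (1) (-1) - 3(0) - 3(-4) + 2(1) = 13 ✓
  (2) w = 1, target 1 ✓ (first branch holds)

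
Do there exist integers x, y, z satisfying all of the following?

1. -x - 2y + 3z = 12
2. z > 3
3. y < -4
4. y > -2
No

A contradictory subset is {y < -4, y > -2}. No integer assignment can satisfy these jointly:

  - y < -4: bounds one variable relative to a constant
  - y > -2: bounds one variable relative to a constant

Direct contradiction: the bounds on y require y ≥ -1 and y ≤ -5 simultaneously, which is empty.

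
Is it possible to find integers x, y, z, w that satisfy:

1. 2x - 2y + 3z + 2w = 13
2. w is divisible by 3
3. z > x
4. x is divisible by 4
Yes

Take x = 0, y = -5, z = 1, w = 0. Substituting into each constraint:
  (1) 2(0) - 2(-5) + 3(1) + 2(0) = 13 ✓
  (2) 0 = 3 × 0, remainder 0 ✓
  (3) 1 > 0 ✓
  (4) 0 = 4 × 0, remainder 0 ✓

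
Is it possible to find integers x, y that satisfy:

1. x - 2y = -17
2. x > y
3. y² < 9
No

The full constraint system is jointly infeasible over the integers. Each constraint and what it forces:

  - x - 2y = -17: is a linear equation tying the variables together
  - x > y: bounds one variable relative to another variable
  - y² < 9: restricts y to |y| ≤ 2

Propagating the comparison: x > y and y ≥ -2 give x ≥ -1. Range argument: with x ∈ [-1, ∞], y ∈ [-2, 2], the left side of the equation is at least -5, but the right side is -17 < -5. No integer solution exists.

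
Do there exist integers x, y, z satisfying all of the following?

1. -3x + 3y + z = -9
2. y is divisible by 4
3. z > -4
Yes

Take x = 3, y = 0, z = 0. Substituting into each constraint:
  (1) -3(3) + 3(0) + 0 = -9 ✓
  (2) 0 = 4 × 0, remainder 0 ✓
  (3) 0 > -4 ✓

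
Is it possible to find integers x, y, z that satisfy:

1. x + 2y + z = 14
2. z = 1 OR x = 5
Yes

Take x = 13, y = 0, z = 1. Substituting into each constraint:
  (1) 13 + 2(0) + 1 = 14 ✓
  (2) z = 1, target 1 ✓ (first branch holds)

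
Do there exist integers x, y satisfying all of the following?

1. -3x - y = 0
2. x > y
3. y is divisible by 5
Yes

Take x = 5, y = -15. Substituting into each constraint:
  (1) -3(5) + 15 = 0 ✓
  (2) 5 > -15 ✓
  (3) -15 = 5 × -3, remainder 0 ✓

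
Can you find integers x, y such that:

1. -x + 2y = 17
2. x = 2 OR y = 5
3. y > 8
No

The full constraint system is jointly infeasible over the integers. Each constraint and what it forces:

  - -x + 2y = 17: is a linear equation tying the variables together
  - x = 2 OR y = 5: forces a choice: either x = 2 or y = 5
  - y > 8: bounds one variable relative to a constant

Split on the disjunction (x = 2 OR y = 5):
  • If x = 2: with x = 2, every remaining term of the linear equation is divisible by 2, so the left side is ≡ 0 (mod 2); but the right side 19 ≡ 1 (mod 2). No integers can satisfy it.
  • If y = 5: this contradicts the bound y ≥ 9.
Both branches are infeasible, so the system has no integer solution.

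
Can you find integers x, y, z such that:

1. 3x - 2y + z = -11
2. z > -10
Yes

Take x = 0, y = 1, z = -9. Substituting into each constraint:
  (1) 3(0) - 2(1) + (-9) = -11 ✓
  (2) -9 > -10 ✓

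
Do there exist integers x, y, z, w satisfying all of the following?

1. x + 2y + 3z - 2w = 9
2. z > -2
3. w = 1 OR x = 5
Yes

Take x = -1, y = 6, z = 0, w = 1. Substituting into each constraint:
  (1) (-1) + 2(6) + 3(0) - 2(1) = 9 ✓
  (2) 0 > -2 ✓
  (3) w = 1, target 1 ✓ (first branch holds)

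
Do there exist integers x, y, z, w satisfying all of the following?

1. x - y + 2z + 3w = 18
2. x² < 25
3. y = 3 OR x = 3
Yes

Take x = 3, y = -15, z = 0, w = 0. Substituting into each constraint:
  (1) 3 + 15 + 2(0) + 3(0) = 18 ✓
  (2) x² = (3)² = 9, and 9 < 25 ✓
  (3) x = 3, target 3 ✓ (second branch holds)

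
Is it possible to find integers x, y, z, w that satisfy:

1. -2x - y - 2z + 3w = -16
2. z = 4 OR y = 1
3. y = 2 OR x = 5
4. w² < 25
Yes

Take x = 5, y = 1, z = 4, w = 1. Substituting into each constraint:
  (1) -2(5) + (-1) - 2(4) + 3(1) = -16 ✓
  (2) z = 4, target 4 ✓ (first branch holds)
  (3) x = 5, target 5 ✓ (second branch holds)
  (4) w² = (1)² = 1, and 1 < 25 ✓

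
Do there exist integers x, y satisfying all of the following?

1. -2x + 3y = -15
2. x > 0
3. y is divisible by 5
Yes

Take x = 15, y = 5. Substituting into each constraint:
  (1) -2(15) + 3(5) = -15 ✓
  (2) 15 > 0 ✓
  (3) 5 = 5 × 1, remainder 0 ✓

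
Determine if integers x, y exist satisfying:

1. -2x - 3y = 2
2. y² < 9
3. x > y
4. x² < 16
Yes

Take x = 2, y = -2. Substituting into each constraint:
  (1) -2(2) - 3(-2) = 2 ✓
  (2) y² = (-2)² = 4, and 4 < 9 ✓
  (3) 2 > -2 ✓
  (4) x² = (2)² = 4, and 4 < 16 ✓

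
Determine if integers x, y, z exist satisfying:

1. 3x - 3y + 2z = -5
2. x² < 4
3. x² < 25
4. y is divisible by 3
Yes

Take x = 1, y = 0, z = -4. Substituting into each constraint:
  (1) 3(1) - 3(0) + 2(-4) = -5 ✓
  (2) x² = (1)² = 1, and 1 < 4 ✓
  (3) x² = (1)² = 1, and 1 < 25 ✓
  (4) 0 = 3 × 0, remainder 0 ✓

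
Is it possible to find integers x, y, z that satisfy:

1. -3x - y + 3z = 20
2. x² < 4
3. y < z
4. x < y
Yes

Take x = 0, y = 7, z = 9. Substituting into each constraint:
  (1) -3(0) + (-7) + 3(9) = 20 ✓
  (2) x² = (0)² = 0, and 0 < 4 ✓
  (3) 7 < 9 ✓
  (4) 0 < 7 ✓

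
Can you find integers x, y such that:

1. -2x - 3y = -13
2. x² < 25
Yes

Take x = -1, y = 5. Substituting into each constraint:
  (1) -2(-1) - 3(5) = -13 ✓
  (2) x² = (-1)² = 1, and 1 < 25 ✓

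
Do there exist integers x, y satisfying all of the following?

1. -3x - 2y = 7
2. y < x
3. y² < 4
No

The full constraint system is jointly infeasible over the integers. Each constraint and what it forces:

  - -3x - 2y = 7: is a linear equation tying the variables together
  - y < x: bounds one variable relative to another variable
  - y² < 4: restricts y to |y| ≤ 1

Propagating the comparison: x > y and y ≥ -1 give x ≥ 0. Range argument: with x ∈ [0, ∞], y ∈ [-1, 1], the left side of the equation is at most 2, but the right side is 7 > 2. No integer solution exists.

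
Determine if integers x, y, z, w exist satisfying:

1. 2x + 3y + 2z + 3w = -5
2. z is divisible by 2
Yes

Take x = -4, y = 1, z = 0, w = 0. Substituting into each constraint:
  (1) 2(-4) + 3(1) + 2(0) + 3(0) = -5 ✓
  (2) 0 = 2 × 0, remainder 0 ✓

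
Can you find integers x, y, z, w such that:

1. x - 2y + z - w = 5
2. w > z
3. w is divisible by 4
Yes

Take x = 6, y = 0, z = -1, w = 0. Substituting into each constraint:
  (1) 6 - 2(0) + (-1) + 0 = 5 ✓
  (2) 0 > -1 ✓
  (3) 0 = 4 × 0, remainder 0 ✓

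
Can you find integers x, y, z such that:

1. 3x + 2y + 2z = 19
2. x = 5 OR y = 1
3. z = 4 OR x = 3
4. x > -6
Yes

Take x = 5, y = -2, z = 4. Substituting into each constraint:
  (1) 3(5) + 2(-2) + 2(4) = 19 ✓
  (2) x = 5, target 5 ✓ (first branch holds)
  (3) z = 4, target 4 ✓ (first branch holds)
  (4) 5 > -6 ✓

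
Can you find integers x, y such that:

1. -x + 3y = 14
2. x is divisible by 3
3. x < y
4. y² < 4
No

A contradictory subset is {-x + 3y = 14, x is divisible by 3}. No integer assignment can satisfy these jointly:

  - -x + 3y = 14: is a linear equation tying the variables together
  - x is divisible by 3: restricts x to multiples of 3

Modular obstruction: writing x = 3x', every remaining term of the linear equation is divisible by 3, so the left side is ≡ 0 (mod 3); but the right side 14 ≡ 2 (mod 3). No integers can satisfy it.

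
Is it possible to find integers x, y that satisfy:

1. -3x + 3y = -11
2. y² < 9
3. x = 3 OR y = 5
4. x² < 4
No

Even the single constraint (-3x + 3y = -11) is infeasible over the integers.

  - -3x + 3y = -11: every term on the left is divisible by 3, so the LHS ≡ 0 (mod 3), but the RHS -11 is not — no integer solution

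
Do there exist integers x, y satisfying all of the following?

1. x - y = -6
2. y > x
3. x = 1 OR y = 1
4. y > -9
Yes

Take x = -5, y = 1. Substituting into each constraint:
  (1) (-5) + (-1) = -6 ✓
  (2) 1 > -5 ✓
  (3) y = 1, target 1 ✓ (second branch holds)
  (4) 1 > -9 ✓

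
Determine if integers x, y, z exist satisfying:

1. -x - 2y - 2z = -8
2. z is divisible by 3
Yes

Take x = 8, y = 0, z = 0. Substituting into each constraint:
  (1) (-8) - 2(0) - 2(0) = -8 ✓
  (2) 0 = 3 × 0, remainder 0 ✓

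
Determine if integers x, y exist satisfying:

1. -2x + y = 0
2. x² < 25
Yes

Take x = 0, y = 0. Substituting into each constraint:
  (1) -2(0) + 0 = 0 ✓
  (2) x² = (0)² = 0, and 0 < 25 ✓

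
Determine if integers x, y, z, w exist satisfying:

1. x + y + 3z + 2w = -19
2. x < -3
Yes

Take x = -4, y = 0, z = -5, w = 0. Substituting into each constraint:
  (1) (-4) + 0 + 3(-5) + 2(0) = -19 ✓
  (2) -4 < -3 ✓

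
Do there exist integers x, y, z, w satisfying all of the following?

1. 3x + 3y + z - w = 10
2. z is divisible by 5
Yes

Take x = 0, y = 4, z = 0, w = 2. Substituting into each constraint:
  (1) 3(0) + 3(4) + 0 + (-2) = 10 ✓
  (2) 0 = 5 × 0, remainder 0 ✓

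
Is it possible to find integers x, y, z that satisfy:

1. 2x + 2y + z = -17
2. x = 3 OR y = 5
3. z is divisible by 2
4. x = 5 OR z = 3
No

A contradictory subset is {2x + 2y + z = -17, z is divisible by 2}. No integer assignment can satisfy these jointly:

  - 2x + 2y + z = -17: is a linear equation tying the variables together
  - z is divisible by 2: restricts z to multiples of 2

Modular obstruction: writing z = 2z', every remaining term of the linear equation is divisible by 2, so the left side is ≡ 0 (mod 2); but the right side -17 ≡ 1 (mod 2). No integers can satisfy it.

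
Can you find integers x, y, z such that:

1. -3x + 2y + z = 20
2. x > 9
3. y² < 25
Yes

Take x = 10, y = 0, z = 50. Substituting into each constraint:
  (1) -3(10) + 2(0) + 50 = 20 ✓
  (2) 10 > 9 ✓
  (3) y² = (0)² = 0, and 0 < 25 ✓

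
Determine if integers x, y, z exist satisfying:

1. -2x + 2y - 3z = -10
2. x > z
Yes

Take x = 1, y = -4, z = 0. Substituting into each constraint:
  (1) -2(1) + 2(-4) - 3(0) = -10 ✓
  (2) 1 > 0 ✓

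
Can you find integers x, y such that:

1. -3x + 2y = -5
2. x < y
Yes

Take x = 7, y = 8. Substituting into each constraint:
  (1) -3(7) + 2(8) = -5 ✓
  (2) 7 < 8 ✓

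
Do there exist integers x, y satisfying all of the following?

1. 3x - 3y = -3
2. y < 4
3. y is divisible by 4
Yes

Take x = -1, y = 0. Substituting into each constraint:
  (1) 3(-1) - 3(0) = -3 ✓
  (2) 0 < 4 ✓
  (3) 0 = 4 × 0, remainder 0 ✓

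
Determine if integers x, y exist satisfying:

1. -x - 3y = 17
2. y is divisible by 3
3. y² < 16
Yes

Take x = -17, y = 0. Substituting into each constraint:
  (1) 17 - 3(0) = 17 ✓
  (2) 0 = 3 × 0, remainder 0 ✓
  (3) y² = (0)² = 0, and 0 < 16 ✓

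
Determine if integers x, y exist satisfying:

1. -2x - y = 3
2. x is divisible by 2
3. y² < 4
Yes

Take x = -2, y = 1. Substituting into each constraint:
  (1) -2(-2) + (-1) = 3 ✓
  (2) -2 = 2 × -1, remainder 0 ✓
  (3) y² = (1)² = 1, and 1 < 4 ✓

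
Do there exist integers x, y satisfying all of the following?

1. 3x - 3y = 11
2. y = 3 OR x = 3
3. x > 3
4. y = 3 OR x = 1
No

Even the single constraint (3x - 3y = 11) is infeasible over the integers.

  - 3x - 3y = 11: every term on the left is divisible by 3, so the LHS ≡ 0 (mod 3), but the RHS 11 is not — no integer solution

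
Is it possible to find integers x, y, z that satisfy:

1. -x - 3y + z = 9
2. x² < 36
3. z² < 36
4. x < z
Yes

Take x = -3, y = -2, z = 0. Substituting into each constraint:
  (1) 3 - 3(-2) + 0 = 9 ✓
  (2) x² = (-3)² = 9, and 9 < 36 ✓
  (3) z² = (0)² = 0, and 0 < 36 ✓
  (4) -3 < 0 ✓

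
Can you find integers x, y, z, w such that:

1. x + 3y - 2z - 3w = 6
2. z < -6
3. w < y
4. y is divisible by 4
Yes

Take x = -11, y = 0, z = -7, w = -1. Substituting into each constraint:
  (1) (-11) + 3(0) - 2(-7) - 3(-1) = 6 ✓
  (2) -7 < -6 ✓
  (3) -1 < 0 ✓
  (4) 0 = 4 × 0, remainder 0 ✓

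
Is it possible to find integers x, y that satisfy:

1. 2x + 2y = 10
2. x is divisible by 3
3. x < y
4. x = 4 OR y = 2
No

A contradictory subset is {2x + 2y = 10, x < y, x = 4 OR y = 2}. No integer assignment can satisfy these jointly:

  - 2x + 2y = 10: is a linear equation tying the variables together
  - x < y: bounds one variable relative to another variable
  - x = 4 OR y = 2: forces a choice: either x = 4 or y = 2

Split on the disjunction (x = 4 OR y = 2):
  • If x = 4: the equation forces y = 1, giving (x, y) = (4, 1), which violates y > x.
  • If y = 2: the equation forces x = 3, giving (y, x) = (2, 3), which violates y > x.
Both branches are infeasible, so the system has no integer solution.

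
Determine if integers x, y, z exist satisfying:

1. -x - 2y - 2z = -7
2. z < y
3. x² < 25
Yes

Take x = -3, y = 3, z = 2. Substituting into each constraint:
  (1) 3 - 2(3) - 2(2) = -7 ✓
  (2) 2 < 3 ✓
  (3) x² = (-3)² = 9, and 9 < 25 ✓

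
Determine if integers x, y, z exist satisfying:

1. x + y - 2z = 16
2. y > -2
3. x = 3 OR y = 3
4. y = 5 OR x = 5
Yes

Take x = 3, y = 5, z = -4. Substituting into each constraint:
  (1) 3 + 5 - 2(-4) = 16 ✓
  (2) 5 > -2 ✓
  (3) x = 3, target 3 ✓ (first branch holds)
  (4) y = 5, target 5 ✓ (first branch holds)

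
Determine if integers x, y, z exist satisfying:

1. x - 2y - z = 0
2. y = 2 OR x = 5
Yes

Take x = 5, y = 3, z = -1. Substituting into each constraint:
  (1) 5 - 2(3) + 1 = 0 ✓
  (2) x = 5, target 5 ✓ (second branch holds)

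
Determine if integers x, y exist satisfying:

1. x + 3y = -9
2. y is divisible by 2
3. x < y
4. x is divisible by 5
Yes

Take x = -15, y = 2. Substituting into each constraint:
  (1) (-15) + 3(2) = -9 ✓
  (2) 2 = 2 × 1, remainder 0 ✓
  (3) -15 < 2 ✓
  (4) -15 = 5 × -3, remainder 0 ✓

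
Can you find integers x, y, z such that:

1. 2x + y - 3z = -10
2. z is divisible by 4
Yes

Take x = -5, y = 0, z = 0. Substituting into each constraint:
  (1) 2(-5) + 0 - 3(0) = -10 ✓
  (2) 0 = 4 × 0, remainder 0 ✓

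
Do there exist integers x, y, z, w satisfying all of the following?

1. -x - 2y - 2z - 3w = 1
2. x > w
Yes

Take x = 1, y = -1, z = 0, w = 0. Substituting into each constraint:
  (1) (-1) - 2(-1) - 2(0) - 3(0) = 1 ✓
  (2) 1 > 0 ✓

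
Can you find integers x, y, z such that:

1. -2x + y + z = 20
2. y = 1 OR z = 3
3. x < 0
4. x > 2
No

A contradictory subset is {x < 0, x > 2}. No integer assignment can satisfy these jointly:

  - x < 0: bounds one variable relative to a constant
  - x > 2: bounds one variable relative to a constant

Direct contradiction: the bounds on x require x ≥ 3 and x ≤ -1 simultaneously, which is empty.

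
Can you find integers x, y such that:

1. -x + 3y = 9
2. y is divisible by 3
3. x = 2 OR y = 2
No

The full constraint system is jointly infeasible over the integers. Each constraint and what it forces:

  - -x + 3y = 9: is a linear equation tying the variables together
  - y is divisible by 3: restricts y to multiples of 3
  - x = 2 OR y = 2: forces a choice: either x = 2 or y = 2

Split on the disjunction (x = 2 OR y = 2):
  • If x = 2: with x = 2, writing y = 3y', every remaining term of the linear equation is divisible by 9, so the left side is ≡ 0 (mod 9); but the right side 11 ≡ 2 (mod 9). No integers can satisfy it.
  • If y = 2: this contradicts the divisibility constraint — 2 is not a multiple of 3.
Both branches are infeasible, so the system has no integer solution.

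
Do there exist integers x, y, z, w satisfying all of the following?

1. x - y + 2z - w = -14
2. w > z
Yes

Take x = -12, y = 0, z = -1, w = 0. Substituting into each constraint:
  (1) (-12) + 0 + 2(-1) + 0 = -14 ✓
  (2) 0 > -1 ✓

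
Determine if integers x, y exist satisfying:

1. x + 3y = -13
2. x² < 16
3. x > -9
Yes

Take x = 2, y = -5. Substituting into each constraint:
  (1) 2 + 3(-5) = -13 ✓
  (2) x² = (2)² = 4, and 4 < 16 ✓
  (3) 2 > -9 ✓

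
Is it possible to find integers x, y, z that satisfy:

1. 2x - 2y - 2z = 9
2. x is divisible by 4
No

Even the single constraint (2x - 2y - 2z = 9) is infeasible over the integers.

  - 2x - 2y - 2z = 9: every term on the left is divisible by 2, so the LHS ≡ 0 (mod 2), but the RHS 9 is not — no integer solution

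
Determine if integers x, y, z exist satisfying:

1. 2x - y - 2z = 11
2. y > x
Yes

Take x = 0, y = 1, z = -6. Substituting into each constraint:
  (1) 2(0) + (-1) - 2(-6) = 11 ✓
  (2) 1 > 0 ✓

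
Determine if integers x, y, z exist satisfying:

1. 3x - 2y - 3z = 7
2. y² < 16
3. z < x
Yes

Take x = 1, y = -2, z = 0. Substituting into each constraint:
  (1) 3(1) - 2(-2) - 3(0) = 7 ✓
  (2) y² = (-2)² = 4, and 4 < 16 ✓
  (3) 0 < 1 ✓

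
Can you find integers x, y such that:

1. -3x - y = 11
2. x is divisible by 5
Yes

Take x = 0, y = -11. Substituting into each constraint:
  (1) -3(0) + 11 = 11 ✓
  (2) 0 = 5 × 0, remainder 0 ✓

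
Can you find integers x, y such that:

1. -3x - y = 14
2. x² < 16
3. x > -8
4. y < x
Yes

Take x = -3, y = -5. Substituting into each constraint:
  (1) -3(-3) + 5 = 14 ✓
  (2) x² = (-3)² = 9, and 9 < 16 ✓
  (3) -3 > -8 ✓
  (4) -5 < -3 ✓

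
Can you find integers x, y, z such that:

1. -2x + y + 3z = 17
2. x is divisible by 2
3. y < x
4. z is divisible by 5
Yes

Take x = 0, y = -13, z = 10. Substituting into each constraint:
  (1) -2(0) + (-13) + 3(10) = 17 ✓
  (2) 0 = 2 × 0, remainder 0 ✓
  (3) -13 < 0 ✓
  (4) 10 = 5 × 2, remainder 0 ✓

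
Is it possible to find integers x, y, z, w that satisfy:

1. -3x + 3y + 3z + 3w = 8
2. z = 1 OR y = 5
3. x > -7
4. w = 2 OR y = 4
No

Even the single constraint (-3x + 3y + 3z + 3w = 8) is infeasible over the integers.

  - -3x + 3y + 3z + 3w = 8: every term on the left is divisible by 3, so the LHS ≡ 0 (mod 3), but the RHS 8 is not — no integer solution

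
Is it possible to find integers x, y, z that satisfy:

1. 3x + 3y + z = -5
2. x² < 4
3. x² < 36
Yes

Take x = 0, y = -2, z = 1. Substituting into each constraint:
  (1) 3(0) + 3(-2) + 1 = -5 ✓
  (2) x² = (0)² = 0, and 0 < 4 ✓
  (3) x² = (0)² = 0, and 0 < 36 ✓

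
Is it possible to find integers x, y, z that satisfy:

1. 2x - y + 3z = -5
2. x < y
Yes

Take x = 2, y = 3, z = -2. Substituting into each constraint:
  (1) 2(2) + (-3) + 3(-2) = -5 ✓
  (2) 2 < 3 ✓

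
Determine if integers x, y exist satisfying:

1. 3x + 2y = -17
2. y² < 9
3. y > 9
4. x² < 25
No

A contradictory subset is {y² < 9, y > 9}. No integer assignment can satisfy these jointly:

  - y² < 9: restricts y to |y| ≤ 2
  - y > 9: bounds one variable relative to a constant

Direct contradiction: the bounds on y require y ≥ 10 and y ≤ 2 simultaneously, which is empty.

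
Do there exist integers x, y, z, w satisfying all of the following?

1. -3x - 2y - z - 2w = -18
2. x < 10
Yes

Take x = 0, y = 9, z = 0, w = 0. Substituting into each constraint:
  (1) -3(0) - 2(9) + 0 - 2(0) = -18 ✓
  (2) 0 < 10 ✓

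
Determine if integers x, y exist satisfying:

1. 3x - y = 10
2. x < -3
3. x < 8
Yes

Take x = -4, y = -22. Substituting into each constraint:
  (1) 3(-4) + 22 = 10 ✓
  (2) -4 < -3 ✓
  (3) -4 < 8 ✓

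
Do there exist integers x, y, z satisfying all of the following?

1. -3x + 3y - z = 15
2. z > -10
Yes

Take x = 0, y = 5, z = 0. Substituting into each constraint:
  (1) -3(0) + 3(5) + 0 = 15 ✓
  (2) 0 > -10 ✓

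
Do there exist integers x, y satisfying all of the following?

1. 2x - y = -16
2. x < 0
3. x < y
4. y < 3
Yes

Take x = -7, y = 2. Substituting into each constraint:
  (1) 2(-7) + (-2) = -16 ✓
  (2) -7 < 0 ✓
  (3) -7 < 2 ✓
  (4) 2 < 3 ✓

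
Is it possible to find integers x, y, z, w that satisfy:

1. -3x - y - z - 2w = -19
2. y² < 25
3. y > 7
No

A contradictory subset is {y² < 25, y > 7}. No integer assignment can satisfy these jointly:

  - y² < 25: restricts y to |y| ≤ 4
  - y > 7: bounds one variable relative to a constant

Direct contradiction: the bounds on y require y ≥ 8 and y ≤ 4 simultaneously, which is empty.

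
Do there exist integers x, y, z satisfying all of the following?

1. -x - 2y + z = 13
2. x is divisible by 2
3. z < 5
Yes

Take x = 0, y = -6, z = 1. Substituting into each constraint:
  (1) 0 - 2(-6) + 1 = 13 ✓
  (2) 0 = 2 × 0, remainder 0 ✓
  (3) 1 < 5 ✓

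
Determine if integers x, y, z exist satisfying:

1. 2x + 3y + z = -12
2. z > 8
Yes

Take x = -12, y = 1, z = 9. Substituting into each constraint:
  (1) 2(-12) + 3(1) + 9 = -12 ✓
  (2) 9 > 8 ✓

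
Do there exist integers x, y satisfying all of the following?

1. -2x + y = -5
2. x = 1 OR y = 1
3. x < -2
No

The full constraint system is jointly infeasible over the integers. Each constraint and what it forces:

  - -2x + y = -5: is a linear equation tying the variables together
  - x = 1 OR y = 1: forces a choice: either x = 1 or y = 1
  - x < -2: bounds one variable relative to a constant

Split on the disjunction (x = 1 OR y = 1):
  • If x = 1: this contradicts the bound x ≤ -3.
  • If y = 1: the equation forces x = 3, which contradicts the bound x ≤ -3.
Both branches are infeasible, so the system has no integer solution.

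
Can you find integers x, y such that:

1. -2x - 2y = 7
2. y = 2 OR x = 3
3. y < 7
No

Even the single constraint (-2x - 2y = 7) is infeasible over the integers.

  - -2x - 2y = 7: every term on the left is divisible by 2, so the LHS ≡ 0 (mod 2), but the RHS 7 is not — no integer solution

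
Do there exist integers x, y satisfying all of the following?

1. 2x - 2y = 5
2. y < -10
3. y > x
No

Even the single constraint (2x - 2y = 5) is infeasible over the integers.

  - 2x - 2y = 5: every term on the left is divisible by 2, so the LHS ≡ 0 (mod 2), but the RHS 5 is not — no integer solution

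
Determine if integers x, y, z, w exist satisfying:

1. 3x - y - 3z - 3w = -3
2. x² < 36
Yes

Take x = -1, y = 0, z = 0, w = 0. Substituting into each constraint:
  (1) 3(-1) + 0 - 3(0) - 3(0) = -3 ✓
  (2) x² = (-1)² = 1, and 1 < 36 ✓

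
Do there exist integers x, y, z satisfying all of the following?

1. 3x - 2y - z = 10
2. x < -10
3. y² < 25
Yes

Take x = -11, y = 0, z = -43. Substituting into each constraint:
  (1) 3(-11) - 2(0) + 43 = 10 ✓
  (2) -11 < -10 ✓
  (3) y² = (0)² = 0, and 0 < 25 ✓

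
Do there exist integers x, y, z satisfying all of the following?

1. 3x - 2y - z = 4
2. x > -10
Yes

Take x = 2, y = 0, z = 2. Substituting into each constraint:
  (1) 3(2) - 2(0) + (-2) = 4 ✓
  (2) 2 > -10 ✓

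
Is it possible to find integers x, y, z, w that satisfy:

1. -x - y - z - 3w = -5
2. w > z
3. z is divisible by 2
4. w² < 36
Yes

Take x = 2, y = 0, z = 0, w = 1. Substituting into each constraint:
  (1) (-2) + 0 + 0 - 3(1) = -5 ✓
  (2) 1 > 0 ✓
  (3) 0 = 2 × 0, remainder 0 ✓
  (4) w² = (1)² = 1, and 1 < 36 ✓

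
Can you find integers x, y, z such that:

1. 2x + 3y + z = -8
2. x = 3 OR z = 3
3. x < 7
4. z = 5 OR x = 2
Yes

Take x = 2, y = -5, z = 3. Substituting into each constraint:
  (1) 2(2) + 3(-5) + 3 = -8 ✓
  (2) z = 3, target 3 ✓ (second branch holds)
  (3) 2 < 7 ✓
  (4) x = 2, target 2 ✓ (second branch holds)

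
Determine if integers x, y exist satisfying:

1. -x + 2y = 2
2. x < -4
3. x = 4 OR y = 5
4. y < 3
No

A contradictory subset is {x < -4, x = 4 OR y = 5, y < 3}. No integer assignment can satisfy these jointly:

  - x < -4: bounds one variable relative to a constant
  - x = 4 OR y = 5: forces a choice: either x = 4 or y = 5
  - y < 3: bounds one variable relative to a constant

Split on the disjunction (x = 4 OR y = 5):
  • If x = 4: this contradicts the bound x ≤ -5.
  • If y = 5: this contradicts the bound y ≤ 2.
Both branches are infeasible, so the system has no integer solution.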